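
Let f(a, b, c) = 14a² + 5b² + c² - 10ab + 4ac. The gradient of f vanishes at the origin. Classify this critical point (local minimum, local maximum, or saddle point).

The Hessian at the origin is H = [[28, -10, 4], [-10, 10, 0], [4, 0, 2]].
Applying the same elementary operations to the rows and columns of H produces a congruent diagonal matrix with entries 28, 45/7, 10/9.
That gives 3 positive pivots.
H is positive definite, so the origin is a strict local minimum.

local minimum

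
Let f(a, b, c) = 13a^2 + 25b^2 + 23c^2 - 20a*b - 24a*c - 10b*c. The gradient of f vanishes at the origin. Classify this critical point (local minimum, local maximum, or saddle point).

The Hessian at the origin is H = [[26, -20, -24], [-20, 50, -10], [-24, -10, 46]].
An LDLᵀ factorisation of H has diagonal entries 26, 450/13, 4/9.
That gives 3 positive pivots.
H is positive definite, so the origin is a strict local minimum.

local minimum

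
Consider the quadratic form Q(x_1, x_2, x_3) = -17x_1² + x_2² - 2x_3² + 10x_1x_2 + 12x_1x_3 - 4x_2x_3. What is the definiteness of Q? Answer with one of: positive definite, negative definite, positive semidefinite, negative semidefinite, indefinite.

The symmetric matrix is A = [[-17, 5, 6], [5, 1, -2], [6, -2, -2]].
An LDLᵀ factorisation of A has diagonal entries -17, 42/17, 2/21.
So there are 2 positive, 1 negative pivots.
Hence Q is indefinite.

indefinite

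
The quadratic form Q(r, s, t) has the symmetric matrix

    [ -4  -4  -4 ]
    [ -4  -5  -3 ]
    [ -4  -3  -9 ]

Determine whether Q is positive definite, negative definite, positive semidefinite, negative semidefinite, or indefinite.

Congruent diagonalization of A (simultaneous row and column reduction) yields pivots -4, -1, -4.
That gives 3 negative pivots.
Hence Q is negative definite.

negative definite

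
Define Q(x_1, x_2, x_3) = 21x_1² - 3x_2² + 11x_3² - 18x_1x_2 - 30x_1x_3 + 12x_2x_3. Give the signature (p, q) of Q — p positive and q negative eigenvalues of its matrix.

The associated matrix is A = [[21, -9, -15], [-9, -3, 6], [-15, 6, 11]].
Symmetric row and column elimination reduces A to a congruent diagonal form with pivots 21, -48/7, 5/16.
So there are 2 positive, 1 negative pivots.

(2, 1)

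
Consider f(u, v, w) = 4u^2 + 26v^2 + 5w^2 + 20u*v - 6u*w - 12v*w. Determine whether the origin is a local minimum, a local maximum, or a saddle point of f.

local minimum

The Hessian at the origin is H = [[8, 20, -6], [20, 52, -12], [-6, -12, 10]].
An LDLᵀ factorisation of H has diagonal entries 8, 2, 1.
So there are 3 positive pivots.
H is positive definite, so the origin is a strict local minimum.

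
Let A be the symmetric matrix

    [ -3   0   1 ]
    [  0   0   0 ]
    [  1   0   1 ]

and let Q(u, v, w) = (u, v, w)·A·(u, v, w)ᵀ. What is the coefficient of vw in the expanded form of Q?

The coefficient of vw is A[2,3] + A[3,2] = 2·0 = 0.

0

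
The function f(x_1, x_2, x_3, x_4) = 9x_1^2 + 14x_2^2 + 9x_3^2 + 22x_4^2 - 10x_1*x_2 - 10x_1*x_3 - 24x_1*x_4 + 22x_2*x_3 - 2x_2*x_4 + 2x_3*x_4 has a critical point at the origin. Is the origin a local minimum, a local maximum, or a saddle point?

local minimum

The Hessian at the origin is H = [[18, -10, -10, -24], [-10, 28, 22, -2], [-10, 22, 18, 2], [-24, -2, 2, 44]].
An LDLᵀ factorisation of H has diagonal entries 18, 202/9, 40/101, 3/2.
So there are 4 positive pivots.
H is positive definite, so the origin is a strict local minimum.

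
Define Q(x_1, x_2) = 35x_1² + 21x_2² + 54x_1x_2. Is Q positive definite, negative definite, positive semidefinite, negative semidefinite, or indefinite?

positive definite

The associated matrix is A = [[35, 27], [27, 21]].
Applying the same elementary operations to the rows and columns of A produces a congruent diagonal matrix with entries 35, 6/35.
That gives 2 positive pivots.
Hence Q is positive definite.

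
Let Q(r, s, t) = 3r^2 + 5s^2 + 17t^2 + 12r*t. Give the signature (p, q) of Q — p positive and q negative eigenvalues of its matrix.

Write A = [[3, 0, 6], [0, 5, 0], [6, 0, 17]].
Symmetric row and column elimination reduces A to a congruent diagonal form with pivots 3, 5, 5.
That gives 3 positive pivots.

(3, 0)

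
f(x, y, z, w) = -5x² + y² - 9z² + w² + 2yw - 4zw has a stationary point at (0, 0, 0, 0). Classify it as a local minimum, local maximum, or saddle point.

saddle point

The Hessian at the origin is H = [[-10, 0, 0, 0], [0, 2, 0, 2], [0, 0, -18, -4], [0, 2, -4, 2]].
Congruent diagonalization of H (simultaneous row and column reduction) yields pivots -10, 2, -18, 8/9.
Counting signs: 2 positive, 2 negative.
H is indefinite, so the origin is a saddle point.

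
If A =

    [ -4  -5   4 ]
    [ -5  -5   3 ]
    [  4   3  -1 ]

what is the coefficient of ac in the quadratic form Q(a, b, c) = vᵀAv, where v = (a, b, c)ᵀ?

The coefficient of ac is A[1,3] + A[3,1] = 2·4 = 8.

8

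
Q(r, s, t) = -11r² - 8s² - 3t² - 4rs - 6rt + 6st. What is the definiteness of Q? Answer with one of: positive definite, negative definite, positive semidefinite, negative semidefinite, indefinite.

negative definite

The symmetric matrix of Q is A = [[-11, -2, -3], [-2, -8, 3], [-3, 3, -3]].
Leading principal minors: Δ_1 = -11, Δ_2 = 84, Δ_3 = -45.
The signs alternate starting with Δ_1 < 0, so by Sylvester's criterion Q is negative definite.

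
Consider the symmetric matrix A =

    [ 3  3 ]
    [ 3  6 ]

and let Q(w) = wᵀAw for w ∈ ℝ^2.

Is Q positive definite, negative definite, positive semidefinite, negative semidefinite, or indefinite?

An LDLᵀ factorisation of A has diagonal entries 3, 3.
So there are 2 positive pivots.
Hence Q is positive definite.

positive definite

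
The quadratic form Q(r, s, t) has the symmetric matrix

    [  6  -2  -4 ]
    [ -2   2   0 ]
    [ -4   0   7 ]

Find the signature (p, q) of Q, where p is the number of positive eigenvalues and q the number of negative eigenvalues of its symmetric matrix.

Symmetric row and column elimination reduces A to a congruent diagonal form with pivots 6, 4/3, 3.
That gives 3 positive pivots.

(3, 0)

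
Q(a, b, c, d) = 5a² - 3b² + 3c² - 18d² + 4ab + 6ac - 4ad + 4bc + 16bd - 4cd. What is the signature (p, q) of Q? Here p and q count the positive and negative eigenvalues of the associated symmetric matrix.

(3, 1)

The symmetric matrix is A = [[5, 2, 3, -2], [2, -3, 2, 8], [3, 2, 3, -2], [-2, 8, -2, -18]].
Applying the same elementary operations to the rows and columns of A produces a congruent diagonal matrix with entries 5, -19/5, 26/19, 10/13.
Counting signs: 3 positive, 1 negative.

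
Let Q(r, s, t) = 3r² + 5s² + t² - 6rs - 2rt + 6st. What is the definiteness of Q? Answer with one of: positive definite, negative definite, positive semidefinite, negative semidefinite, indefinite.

indefinite

Write A = [[3, -3, -1], [-3, 5, 3], [-1, 3, 1]].
Symmetric row and column elimination reduces A to a congruent diagonal form with pivots 3, 2, -4/3.
So there are 2 positive, 1 negative pivots.
Hence Q is indefinite.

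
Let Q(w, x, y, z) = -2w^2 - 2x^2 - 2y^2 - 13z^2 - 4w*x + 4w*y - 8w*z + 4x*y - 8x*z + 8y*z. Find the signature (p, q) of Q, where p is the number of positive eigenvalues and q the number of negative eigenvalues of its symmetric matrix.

(0, 2)

The associated matrix is A = [[-2, -2, 2, -4], [-2, -2, 2, -4], [2, 2, -2, 4], [-4, -4, 4, -13]].
Congruent diagonalization of A (simultaneous row and column reduction) yields pivots -2, 0, 0, -5.
Counting signs: 2 negative, 2 zero.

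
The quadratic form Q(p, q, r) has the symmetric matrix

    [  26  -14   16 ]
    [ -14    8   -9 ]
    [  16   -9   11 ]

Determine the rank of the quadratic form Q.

Congruent diagonalization of A (simultaneous row and column reduction) yields pivots 26, 6/13, 5/6.
So there are 3 positive pivots.
The rank is the number of nonzero pivots: 3.

3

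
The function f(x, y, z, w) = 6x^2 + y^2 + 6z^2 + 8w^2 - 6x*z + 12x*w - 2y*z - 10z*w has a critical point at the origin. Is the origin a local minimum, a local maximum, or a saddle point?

The Hessian at the origin is H = [[12, 0, -6, 12], [0, 2, -2, 0], [-6, -2, 12, -10], [12, 0, -10, 16]].
Applying the same elementary operations to the rows and columns of H produces a congruent diagonal matrix with entries 12, 2, 7, 12/7.
So there are 4 positive pivots.
H is positive definite, so the origin is a strict local minimum.

local minimum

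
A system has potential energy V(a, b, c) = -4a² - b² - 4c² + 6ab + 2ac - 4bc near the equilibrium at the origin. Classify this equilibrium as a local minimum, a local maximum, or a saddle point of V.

saddle point

The Hessian at the origin is H = [[-8, 6, 2], [6, -2, -4], [2, -4, -8]].
Row-reducing H symmetrically gives the diagonal entries -8, 5/2, -10.
So there are 1 positive, 2 negative pivots.
H is indefinite, so the origin is a saddle point.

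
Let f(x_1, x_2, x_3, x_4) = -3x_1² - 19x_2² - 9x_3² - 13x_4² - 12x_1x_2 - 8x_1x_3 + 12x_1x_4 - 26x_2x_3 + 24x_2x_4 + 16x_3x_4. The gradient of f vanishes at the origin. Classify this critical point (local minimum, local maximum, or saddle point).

local maximum

The Hessian at the origin is H = [[-6, -12, -8, 12], [-12, -38, -26, 24], [-8, -26, -18, 16], [12, 24, 16, -26]].
An LDLᵀ factorisation of H has diagonal entries -6, -14, -4/21, -2.
So there are 4 negative pivots.
H is negative definite, so the origin is a strict local maximum.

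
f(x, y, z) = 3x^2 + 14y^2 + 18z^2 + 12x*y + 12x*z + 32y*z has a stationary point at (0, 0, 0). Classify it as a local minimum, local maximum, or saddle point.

saddle point

The Hessian at the origin is H = [[6, 12, 12], [12, 28, 32], [12, 32, 36]].
Row-reducing H symmetrically gives the diagonal entries 6, 4, -4.
Counting signs: 2 positive, 1 negative.
H is indefinite, so the origin is a saddle point.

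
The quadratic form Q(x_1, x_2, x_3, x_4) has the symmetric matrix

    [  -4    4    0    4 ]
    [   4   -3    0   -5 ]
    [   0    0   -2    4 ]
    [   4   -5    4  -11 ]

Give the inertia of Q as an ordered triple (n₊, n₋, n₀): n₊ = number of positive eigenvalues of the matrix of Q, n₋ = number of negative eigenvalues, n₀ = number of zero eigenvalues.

Row-reducing A symmetrically gives the diagonal entries -4, 1, -2, 0.
So there are 1 positive, 2 negative, 1 zero pivots.

(1, 2, 1)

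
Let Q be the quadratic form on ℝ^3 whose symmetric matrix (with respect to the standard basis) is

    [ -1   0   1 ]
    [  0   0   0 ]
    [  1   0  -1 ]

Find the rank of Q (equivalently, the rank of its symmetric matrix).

Symmetric row and column elimination reduces A to a congruent diagonal form with pivots -1, 0, 0.
That gives 1 negative, 2 zero pivots.
The rank is the number of nonzero pivots: 1.

1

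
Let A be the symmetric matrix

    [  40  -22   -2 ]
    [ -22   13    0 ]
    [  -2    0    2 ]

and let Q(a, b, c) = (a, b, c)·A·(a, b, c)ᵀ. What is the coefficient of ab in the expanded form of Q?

The coefficient of ab is A[1,2] + A[2,1] = 2·(-22) = -44.

-44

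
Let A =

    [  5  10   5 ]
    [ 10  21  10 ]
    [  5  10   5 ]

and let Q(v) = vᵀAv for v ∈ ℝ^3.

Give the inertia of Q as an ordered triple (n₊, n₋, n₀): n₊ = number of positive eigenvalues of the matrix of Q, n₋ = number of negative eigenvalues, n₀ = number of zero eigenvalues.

(2, 0, 1)

Row-reducing A symmetrically gives the diagonal entries 5, 1, 0.
So there are 2 positive, 1 zero pivots.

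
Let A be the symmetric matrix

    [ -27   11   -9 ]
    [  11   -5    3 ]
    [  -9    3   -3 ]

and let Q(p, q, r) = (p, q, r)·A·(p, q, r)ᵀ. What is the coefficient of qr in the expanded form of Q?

6

The coefficient of qr is A[2,3] + A[3,2] = 2·3 = 6.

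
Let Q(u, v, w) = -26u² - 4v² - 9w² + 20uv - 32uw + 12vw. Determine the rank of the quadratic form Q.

The associated matrix is A = [[-26, 10, -16], [10, -4, 6], [-16, 6, -9]].
Congruent diagonalization of A (simultaneous row and column reduction) yields pivots -26, -2/13, 1.
So there are 1 positive, 2 negative pivots.
The rank is the number of nonzero pivots: 3.

3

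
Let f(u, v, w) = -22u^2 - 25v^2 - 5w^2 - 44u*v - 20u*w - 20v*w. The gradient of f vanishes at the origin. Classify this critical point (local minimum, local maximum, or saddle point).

The Hessian at the origin is H = [[-44, -44, -20], [-44, -50, -20], [-20, -20, -10]].
An LDLᵀ factorisation of H has diagonal entries -44, -6, -10/11.
That gives 3 negative pivots.
H is negative definite, so the origin is a strict local maximum.

local maximum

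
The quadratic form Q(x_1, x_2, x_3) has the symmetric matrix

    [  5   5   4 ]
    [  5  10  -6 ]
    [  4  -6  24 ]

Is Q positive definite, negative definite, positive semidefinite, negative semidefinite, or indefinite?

positive definite

Leading principal minors: Δ_1 = 5, Δ_2 = 25, Δ_3 = 20.
All leading principal minors are positive, so by Sylvester's criterion Q is positive definite.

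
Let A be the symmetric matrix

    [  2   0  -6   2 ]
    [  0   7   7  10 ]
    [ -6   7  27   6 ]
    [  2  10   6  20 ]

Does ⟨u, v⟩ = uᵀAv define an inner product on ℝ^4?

yes

An LDLᵀ factorisation of A has diagonal entries 2, 7, 2, 12/7.
That gives 4 positive pivots.
Hence Q is positive definite.
⟨·,·⟩ is an inner product exactly when A is positive definite.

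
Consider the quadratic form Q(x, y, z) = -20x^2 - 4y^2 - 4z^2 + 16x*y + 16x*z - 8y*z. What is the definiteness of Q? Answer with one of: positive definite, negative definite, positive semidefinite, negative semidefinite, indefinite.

negative semidefinite

Write A = [[-20, 8, 8], [8, -4, -4], [8, -4, -4]].
Congruent diagonalization of A (simultaneous row and column reduction) yields pivots -20, -4/5, 0.
Counting signs: 2 negative, 1 zero.
Hence Q is negative semidefinite.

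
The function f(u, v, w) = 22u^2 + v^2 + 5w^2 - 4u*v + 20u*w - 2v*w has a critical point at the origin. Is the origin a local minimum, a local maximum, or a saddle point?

The Hessian at the origin is H = [[44, -4, 20], [-4, 2, -2], [20, -2, 10]].
An LDLᵀ factorisation of H has diagonal entries 44, 18/11, 8/9.
Counting signs: 3 positive.
H is positive definite, so the origin is a strict local minimum.

local minimum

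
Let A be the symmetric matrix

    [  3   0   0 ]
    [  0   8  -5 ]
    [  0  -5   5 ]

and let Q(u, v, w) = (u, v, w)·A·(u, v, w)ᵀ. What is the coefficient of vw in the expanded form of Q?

-10

The coefficient of vw is A[2,3] + A[3,2] = 2·(-5) = -10.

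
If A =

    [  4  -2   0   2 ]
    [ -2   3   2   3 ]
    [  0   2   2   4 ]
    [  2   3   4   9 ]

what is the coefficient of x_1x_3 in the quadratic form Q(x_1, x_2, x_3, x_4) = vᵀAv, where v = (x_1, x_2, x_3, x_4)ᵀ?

0

The coefficient of x_1x_3 is A[1,3] + A[3,1] = 2·0 = 0.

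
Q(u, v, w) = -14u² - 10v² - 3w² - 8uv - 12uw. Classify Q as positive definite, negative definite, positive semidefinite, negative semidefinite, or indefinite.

The symmetric matrix of Q is A = [[-14, -4, -6], [-4, -10, 0], [-6, 0, -3]].
Leading principal minors: Δ_1 = -14, Δ_2 = 124, Δ_3 = -12.
The signs alternate starting with Δ_1 < 0, so by Sylvester's criterion Q is negative definite.

negative definite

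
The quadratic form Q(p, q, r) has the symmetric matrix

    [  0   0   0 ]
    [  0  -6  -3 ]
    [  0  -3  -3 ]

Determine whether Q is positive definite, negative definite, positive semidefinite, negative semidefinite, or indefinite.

negative semidefinite

Applying the same elementary operations to the rows and columns of A produces a congruent diagonal matrix with entries 0, -6, -3/2.
Counting signs: 2 negative, 1 zero.
Hence Q is negative semidefinite.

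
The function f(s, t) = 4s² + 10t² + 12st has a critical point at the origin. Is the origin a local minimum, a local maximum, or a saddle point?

The Hessian at the origin is H = [[8, 12], [12, 20]].
det H = 8·20 − (12)² = 16 > 0 and H[1,1] = 8 > 0, so H is positive definite.
Therefore the origin is a local minimum.

local minimum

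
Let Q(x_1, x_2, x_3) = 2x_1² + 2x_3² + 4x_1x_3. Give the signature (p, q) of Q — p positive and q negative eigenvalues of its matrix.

(1, 0)

The associated matrix is A = [[2, 0, 2], [0, 0, 0], [2, 0, 2]].
Symmetric row and column elimination reduces A to a congruent diagonal form with pivots 2, 0, 0.
Counting signs: 1 positive, 2 zero.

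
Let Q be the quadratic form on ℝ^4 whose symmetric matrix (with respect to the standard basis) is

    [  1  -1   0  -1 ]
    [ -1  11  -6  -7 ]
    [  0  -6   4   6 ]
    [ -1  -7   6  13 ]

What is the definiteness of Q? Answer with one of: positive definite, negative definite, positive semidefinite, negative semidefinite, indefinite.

Congruent diagonalization of A (simultaneous row and column reduction) yields pivots 1, 10, 2/5, 2.
Counting signs: 4 positive.
Hence Q is positive definite.

positive definite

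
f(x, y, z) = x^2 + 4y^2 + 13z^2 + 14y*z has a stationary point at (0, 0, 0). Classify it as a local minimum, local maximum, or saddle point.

local minimum

The Hessian at the origin is H = [[2, 0, 0], [0, 8, 14], [0, 14, 26]].
An LDLᵀ factorisation of H has diagonal entries 2, 8, 3/2.
That gives 3 positive pivots.
H is positive definite, so the origin is a strict local minimum.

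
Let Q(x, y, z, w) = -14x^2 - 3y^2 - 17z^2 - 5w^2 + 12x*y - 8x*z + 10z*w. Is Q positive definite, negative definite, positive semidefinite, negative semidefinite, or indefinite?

negative definite

The associated matrix is A = [[-14, 6, -4, 0], [6, -3, 0, 0], [-4, 0, -17, 5], [0, 0, 5, -5]].
Applying the same elementary operations to the rows and columns of A produces a congruent diagonal matrix with entries -14, -3/7, -9, -20/9.
Counting signs: 4 negative.
Hence Q is negative definite.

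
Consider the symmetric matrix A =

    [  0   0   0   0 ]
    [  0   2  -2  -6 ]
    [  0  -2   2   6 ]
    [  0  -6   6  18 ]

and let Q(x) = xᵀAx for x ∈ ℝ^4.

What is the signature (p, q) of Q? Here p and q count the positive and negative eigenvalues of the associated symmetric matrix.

(1, 0)

Applying the same elementary operations to the rows and columns of A produces a congruent diagonal matrix with entries 0, 2, 0, 0.
That gives 1 positive, 3 zero pivots.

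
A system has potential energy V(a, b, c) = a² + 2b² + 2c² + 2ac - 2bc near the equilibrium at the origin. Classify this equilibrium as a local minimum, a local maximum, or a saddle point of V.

local minimum

The Hessian at the origin is H = [[2, 0, 2], [0, 4, -2], [2, -2, 4]].
Applying the same elementary operations to the rows and columns of H produces a congruent diagonal matrix with entries 2, 4, 1.
So there are 3 positive pivots.
H is positive definite, so the origin is a strict local minimum.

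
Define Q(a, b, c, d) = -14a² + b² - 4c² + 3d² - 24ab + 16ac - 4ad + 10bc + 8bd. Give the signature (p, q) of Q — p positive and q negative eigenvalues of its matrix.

(3, 1)

Write A = [[-14, -12, 8, -2], [-12, 1, 5, 4], [8, 5, -4, 0], [-2, 4, 0, 3]].
Row-reducing A symmetrically gives the diagonal entries -14, 79/7, 21/79, 5/21.
So there are 3 positive, 1 negative pivots.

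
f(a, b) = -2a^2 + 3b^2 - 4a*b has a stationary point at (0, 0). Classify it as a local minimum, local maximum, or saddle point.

The Hessian at the origin is H = [[-4, -4], [-4, 6]].
det H = -4·6 − (-4)² = -40 < 0, so H is indefinite.
Therefore the origin is a saddle point.

saddle point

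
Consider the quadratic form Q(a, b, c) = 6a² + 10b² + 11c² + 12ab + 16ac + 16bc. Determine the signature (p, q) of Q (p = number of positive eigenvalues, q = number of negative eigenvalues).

Write A = [[6, 6, 8], [6, 10, 8], [8, 8, 11]].
Applying the same elementary operations to the rows and columns of A produces a congruent diagonal matrix with entries 6, 4, 1/3.
That gives 3 positive pivots.

(3, 0)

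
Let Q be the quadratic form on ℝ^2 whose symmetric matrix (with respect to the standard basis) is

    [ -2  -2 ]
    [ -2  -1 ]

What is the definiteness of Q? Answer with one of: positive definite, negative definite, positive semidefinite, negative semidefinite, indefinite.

indefinite

For the 2×2 matrix [[-2, -2], [-2, -1]]: det = -2·-1 − (-2)² = -2, trace = -3.
det < 0 so the eigenvalues have opposite signs; the form is indefinite.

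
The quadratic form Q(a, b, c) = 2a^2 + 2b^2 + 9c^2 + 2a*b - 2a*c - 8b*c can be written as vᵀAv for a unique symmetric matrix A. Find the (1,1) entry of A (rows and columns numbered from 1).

2

The coefficient of a^2 in Q is 2, and that is exactly A[1,1].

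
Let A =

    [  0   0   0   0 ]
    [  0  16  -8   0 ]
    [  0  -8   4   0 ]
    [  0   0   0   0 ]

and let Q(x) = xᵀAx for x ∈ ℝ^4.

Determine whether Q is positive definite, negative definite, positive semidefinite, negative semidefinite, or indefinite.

positive semidefinite

Applying the same elementary operations to the rows and columns of A produces a congruent diagonal matrix with entries 0, 16, 0, 0.
So there are 1 positive, 3 zero pivots.
Hence Q is positive semidefinite.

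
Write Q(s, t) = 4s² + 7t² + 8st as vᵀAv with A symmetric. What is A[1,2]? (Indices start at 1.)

4

The coefficient of s·t in Q is 8. For a symmetric A this equals A[1,2] + A[2,1] = 2·A[1,2].
So A[1,2] = 8/2 = 4.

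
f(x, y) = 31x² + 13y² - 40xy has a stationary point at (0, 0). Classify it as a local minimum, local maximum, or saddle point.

local minimum

The Hessian at the origin is H = [[62, -40], [-40, 26]].
det H = 62·26 − (-40)² = 12 > 0 and H[1,1] = 62 > 0, so H is positive definite.
Therefore the origin is a local minimum.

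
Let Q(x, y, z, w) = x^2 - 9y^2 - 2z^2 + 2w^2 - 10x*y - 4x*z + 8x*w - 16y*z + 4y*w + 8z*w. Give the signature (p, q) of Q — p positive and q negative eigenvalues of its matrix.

(3, 1)

Write A = [[1, -5, -2, 4], [-5, -9, -8, 2], [-2, -8, -2, 4], [4, 2, 4, 2]].
An LDLᵀ factorisation of A has diagonal entries 1, -34, 60/17, 1/5.
Counting signs: 3 positive, 1 negative.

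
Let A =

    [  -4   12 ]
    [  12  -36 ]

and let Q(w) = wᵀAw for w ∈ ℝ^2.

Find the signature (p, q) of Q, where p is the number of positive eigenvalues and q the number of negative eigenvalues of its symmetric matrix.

Symmetric row and column elimination reduces A to a congruent diagonal form with pivots -4, 0.
That gives 1 negative, 1 zero pivots.

(0, 1)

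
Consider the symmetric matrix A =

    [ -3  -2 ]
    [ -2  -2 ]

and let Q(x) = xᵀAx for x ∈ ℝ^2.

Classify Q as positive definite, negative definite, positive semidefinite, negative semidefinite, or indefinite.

negative definite

Leading principal minors: Δ_1 = -3, Δ_2 = 2.
The signs alternate starting with Δ_1 < 0, so by Sylvester's criterion Q is negative definite.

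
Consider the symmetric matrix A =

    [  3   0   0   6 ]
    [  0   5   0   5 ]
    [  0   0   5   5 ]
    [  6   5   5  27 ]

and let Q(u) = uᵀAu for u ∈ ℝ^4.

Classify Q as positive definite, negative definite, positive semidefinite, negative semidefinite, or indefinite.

Leading principal minors: Δ_1 = 3, Δ_2 = 15, Δ_3 = 75, Δ_4 = 375.
All leading principal minors are positive, so by Sylvester's criterion Q is positive definite.

positive definite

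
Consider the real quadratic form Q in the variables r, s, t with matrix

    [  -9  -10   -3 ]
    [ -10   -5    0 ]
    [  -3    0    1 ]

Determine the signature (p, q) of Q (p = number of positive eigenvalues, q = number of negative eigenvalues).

Congruent diagonalization of A (simultaneous row and column reduction) yields pivots -9, 55/9, 2/11.
Counting signs: 2 positive, 1 negative.

(2, 1)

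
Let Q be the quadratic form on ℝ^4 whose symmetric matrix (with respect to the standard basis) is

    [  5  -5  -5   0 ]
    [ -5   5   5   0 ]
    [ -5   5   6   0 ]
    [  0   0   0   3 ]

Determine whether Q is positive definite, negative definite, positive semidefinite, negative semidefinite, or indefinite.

Applying the same elementary operations to the rows and columns of A produces a congruent diagonal matrix with entries 5, 0, 1, 3.
So there are 3 positive, 1 zero pivots.
Hence Q is positive semidefinite.

positive semidefinite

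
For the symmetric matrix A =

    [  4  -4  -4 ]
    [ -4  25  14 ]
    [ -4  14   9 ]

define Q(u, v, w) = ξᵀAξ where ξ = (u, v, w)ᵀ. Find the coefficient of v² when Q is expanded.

25

The coefficient of v² is the diagonal entry A[2,2] = 25.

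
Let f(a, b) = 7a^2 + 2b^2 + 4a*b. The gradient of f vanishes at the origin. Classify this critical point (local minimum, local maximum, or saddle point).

The Hessian at the origin is H = [[14, 4], [4, 4]].
det H = 14·4 − (4)² = 40 > 0 and H[1,1] = 14 > 0, so H is positive definite.
Therefore the origin is a local minimum.

local minimum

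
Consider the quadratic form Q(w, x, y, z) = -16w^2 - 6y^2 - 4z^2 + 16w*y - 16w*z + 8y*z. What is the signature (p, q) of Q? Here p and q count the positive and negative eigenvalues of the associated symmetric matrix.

(0, 2)

Write A = [[-16, 0, 8, -8], [0, 0, 0, 0], [8, 0, -6, 4], [-8, 0, 4, -4]].
Congruent diagonalization of A (simultaneous row and column reduction) yields pivots -16, 0, -2, 0.
So there are 2 negative, 2 zero pivots.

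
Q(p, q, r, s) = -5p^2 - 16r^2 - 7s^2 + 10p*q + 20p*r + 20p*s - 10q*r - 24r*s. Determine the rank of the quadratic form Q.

4

The associated matrix is A = [[-5, 5, 10, 10], [5, 0, -5, 0], [10, -5, -16, -12], [10, 0, -12, -7]].
Congruent diagonalization of A (simultaneous row and column reduction) yields pivots -5, 5, -1, -3.
Counting signs: 1 positive, 3 negative.
The rank is the number of nonzero pivots: 4.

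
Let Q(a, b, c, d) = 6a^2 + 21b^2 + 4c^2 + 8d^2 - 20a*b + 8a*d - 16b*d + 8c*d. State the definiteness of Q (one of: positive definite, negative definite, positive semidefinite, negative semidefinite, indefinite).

positive definite

Write A = [[6, -10, 0, 4], [-10, 21, 0, -8], [0, 0, 4, 4], [4, -8, 4, 8]].
Symmetric row and column elimination reduces A to a congruent diagonal form with pivots 6, 13/3, 4, 12/13.
That gives 4 positive pivots.
Hence Q is positive definite.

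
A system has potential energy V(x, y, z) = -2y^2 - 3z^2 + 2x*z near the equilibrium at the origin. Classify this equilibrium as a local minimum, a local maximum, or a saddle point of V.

saddle point

The Hessian at the origin is H = [[0, 0, 2], [0, -4, 0], [2, 0, -6]].
H is indefinite, so the origin is a saddle point.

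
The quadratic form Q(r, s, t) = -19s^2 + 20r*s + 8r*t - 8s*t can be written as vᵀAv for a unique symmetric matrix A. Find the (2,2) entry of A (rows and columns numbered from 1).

The coefficient of s^2 in Q is -19, and that is exactly A[2,2].

-19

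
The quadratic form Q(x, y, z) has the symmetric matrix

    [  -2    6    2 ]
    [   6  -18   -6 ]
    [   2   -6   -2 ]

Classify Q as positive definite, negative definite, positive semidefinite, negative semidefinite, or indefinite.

Applying the same elementary operations to the rows and columns of A produces a congruent diagonal matrix with entries -2, 0, 0.
That gives 1 negative, 2 zero pivots.
Hence Q is negative semidefinite.

negative semidefinite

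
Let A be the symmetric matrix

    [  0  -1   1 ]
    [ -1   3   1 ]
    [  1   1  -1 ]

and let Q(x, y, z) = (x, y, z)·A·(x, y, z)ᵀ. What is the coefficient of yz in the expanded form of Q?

2

The coefficient of yz is A[2,3] + A[3,2] = 2·1 = 2.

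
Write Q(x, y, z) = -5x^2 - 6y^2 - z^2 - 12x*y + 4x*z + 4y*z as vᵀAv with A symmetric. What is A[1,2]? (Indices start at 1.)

The coefficient of x·y in Q is -12. For a symmetric A this equals A[1,2] + A[2,1] = 2·A[1,2].
So A[1,2] = -12/2 = -6.

-6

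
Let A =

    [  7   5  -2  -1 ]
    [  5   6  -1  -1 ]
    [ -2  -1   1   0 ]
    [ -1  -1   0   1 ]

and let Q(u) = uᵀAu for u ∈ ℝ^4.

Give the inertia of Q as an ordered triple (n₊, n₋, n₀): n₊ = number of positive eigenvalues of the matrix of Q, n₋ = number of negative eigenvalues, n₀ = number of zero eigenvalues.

(4, 0, 0)

Applying the same elementary operations to the rows and columns of A produces a congruent diagonal matrix with entries 7, 17/7, 6/17, 2/3.
Counting signs: 4 positive.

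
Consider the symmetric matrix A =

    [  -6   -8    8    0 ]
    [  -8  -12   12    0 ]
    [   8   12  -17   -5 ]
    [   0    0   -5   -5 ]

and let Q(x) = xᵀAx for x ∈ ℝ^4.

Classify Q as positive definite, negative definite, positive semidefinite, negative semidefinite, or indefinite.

Row-reducing A symmetrically gives the diagonal entries -6, -4/3, -5, 0.
Counting signs: 3 negative, 1 zero.
Hence Q is negative semidefinite.

negative semidefinite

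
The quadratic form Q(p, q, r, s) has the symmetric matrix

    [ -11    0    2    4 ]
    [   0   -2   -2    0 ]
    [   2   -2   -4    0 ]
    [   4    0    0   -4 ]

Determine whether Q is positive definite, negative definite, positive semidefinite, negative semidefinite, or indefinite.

negative definite

Leading principal minors: Δ_1 = -11, Δ_2 = 22, Δ_3 = -36, Δ_4 = 80.
The signs alternate starting with Δ_1 < 0, so by Sylvester's criterion Q is negative definite.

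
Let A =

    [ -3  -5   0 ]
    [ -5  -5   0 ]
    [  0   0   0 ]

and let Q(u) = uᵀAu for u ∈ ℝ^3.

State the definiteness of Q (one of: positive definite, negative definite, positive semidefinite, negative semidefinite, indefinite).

indefinite

Row-reducing A symmetrically gives the diagonal entries -3, 10/3, 0.
That gives 1 positive, 1 negative, 1 zero pivots.
Hence Q is indefinite.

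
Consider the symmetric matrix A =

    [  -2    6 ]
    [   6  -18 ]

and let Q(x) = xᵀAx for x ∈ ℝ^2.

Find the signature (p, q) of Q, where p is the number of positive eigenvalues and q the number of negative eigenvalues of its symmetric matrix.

(0, 1)

Symmetric row and column elimination reduces A to a congruent diagonal form with pivots -2, 0.
That gives 1 negative, 1 zero pivots.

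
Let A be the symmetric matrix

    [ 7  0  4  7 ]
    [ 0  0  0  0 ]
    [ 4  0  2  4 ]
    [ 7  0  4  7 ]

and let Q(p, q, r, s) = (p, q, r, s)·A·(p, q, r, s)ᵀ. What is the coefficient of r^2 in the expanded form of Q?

The coefficient of r^2 is the diagonal entry A[3,3] = 2.

2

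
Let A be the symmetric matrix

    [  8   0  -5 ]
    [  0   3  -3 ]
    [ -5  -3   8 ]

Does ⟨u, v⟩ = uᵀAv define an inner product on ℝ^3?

Applying the same elementary operations to the rows and columns of A produces a congruent diagonal matrix with entries 8, 3, 15/8.
Counting signs: 3 positive.
Hence Q is positive definite.
⟨·,·⟩ is an inner product exactly when A is positive definite.

yes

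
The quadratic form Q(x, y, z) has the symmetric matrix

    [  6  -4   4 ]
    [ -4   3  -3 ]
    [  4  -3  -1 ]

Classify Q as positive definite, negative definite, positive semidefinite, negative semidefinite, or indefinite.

An LDLᵀ factorisation of A has diagonal entries 6, 1/3, -4.
Counting signs: 2 positive, 1 negative.
Hence Q is indefinite.

indefinite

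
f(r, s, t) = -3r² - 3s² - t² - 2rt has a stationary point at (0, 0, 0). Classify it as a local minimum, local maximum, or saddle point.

The Hessian at the origin is H = [[-6, 0, -2], [0, -6, 0], [-2, 0, -2]].
Applying the same elementary operations to the rows and columns of H produces a congruent diagonal matrix with entries -6, -6, -4/3.
That gives 3 negative pivots.
H is negative definite, so the origin is a strict local maximum.

local maximum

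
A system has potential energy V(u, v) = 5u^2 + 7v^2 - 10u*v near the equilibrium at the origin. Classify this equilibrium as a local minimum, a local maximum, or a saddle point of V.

local minimum

The Hessian at the origin is H = [[10, -10], [-10, 14]].
det H = 10·14 − (-10)² = 40 > 0 and H[1,1] = 10 > 0, so H is positive definite.
Therefore the origin is a local minimum.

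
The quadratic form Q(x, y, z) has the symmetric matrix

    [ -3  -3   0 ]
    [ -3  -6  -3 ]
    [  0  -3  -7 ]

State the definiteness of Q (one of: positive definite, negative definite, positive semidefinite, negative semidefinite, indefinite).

Leading principal minors: Δ_1 = -3, Δ_2 = 9, Δ_3 = -36.
The signs alternate starting with Δ_1 < 0, so by Sylvester's criterion Q is negative definite.

negative definite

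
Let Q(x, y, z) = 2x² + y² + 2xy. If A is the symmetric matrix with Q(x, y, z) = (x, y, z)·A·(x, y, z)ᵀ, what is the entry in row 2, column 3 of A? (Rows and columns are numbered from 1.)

The coefficient of y·z in Q is 0. For a symmetric A this equals A[2,3] + A[3,2] = 2·A[2,3].
So A[2,3] = 0/2 = 0.

0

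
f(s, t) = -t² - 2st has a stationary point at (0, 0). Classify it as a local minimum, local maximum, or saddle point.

saddle point

The Hessian at the origin is H = [[0, -2], [-2, -2]].
det H = 0·-2 − (-2)² = -4 < 0, so H is indefinite.
Therefore the origin is a saddle point.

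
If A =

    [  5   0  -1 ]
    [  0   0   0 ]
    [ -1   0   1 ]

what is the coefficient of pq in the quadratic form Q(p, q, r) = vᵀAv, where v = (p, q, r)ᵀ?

0

The coefficient of pq is A[1,2] + A[2,1] = 2·0 = 0.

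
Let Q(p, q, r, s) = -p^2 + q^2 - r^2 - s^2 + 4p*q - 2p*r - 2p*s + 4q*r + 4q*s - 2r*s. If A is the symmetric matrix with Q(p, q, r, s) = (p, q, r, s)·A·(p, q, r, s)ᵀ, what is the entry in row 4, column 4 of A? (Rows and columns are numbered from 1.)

The coefficient of s^2 in Q is -1, and that is exactly A[4,4].

-1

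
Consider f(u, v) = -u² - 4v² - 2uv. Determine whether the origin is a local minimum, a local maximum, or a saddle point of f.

local maximum

The Hessian at the origin is H = [[-2, -2], [-2, -8]].
det H = -2·-8 − (-2)² = 12 > 0 and H[1,1] = -2 < 0, so H is negative definite.
Therefore the origin is a local maximum.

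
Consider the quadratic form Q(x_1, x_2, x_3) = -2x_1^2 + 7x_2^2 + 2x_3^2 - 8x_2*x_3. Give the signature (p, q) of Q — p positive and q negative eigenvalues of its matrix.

(1, 2)

The symmetric matrix is A = [[-2, 0, 0], [0, 7, -4], [0, -4, 2]].
Applying the same elementary operations to the rows and columns of A produces a congruent diagonal matrix with entries -2, 7, -2/7.
Counting signs: 1 positive, 2 negative.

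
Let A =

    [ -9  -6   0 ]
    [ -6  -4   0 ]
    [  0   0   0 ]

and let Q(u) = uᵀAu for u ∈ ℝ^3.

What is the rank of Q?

Congruent diagonalization of A (simultaneous row and column reduction) yields pivots -9, 0, 0.
That gives 1 negative, 2 zero pivots.
The rank is the number of nonzero pivots: 1.

1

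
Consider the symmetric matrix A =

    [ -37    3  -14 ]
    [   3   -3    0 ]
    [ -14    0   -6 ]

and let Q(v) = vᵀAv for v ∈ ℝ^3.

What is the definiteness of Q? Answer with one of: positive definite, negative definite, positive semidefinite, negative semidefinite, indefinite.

negative definite

Row-reducing A symmetrically gives the diagonal entries -37, -102/37, -4/17.
Counting signs: 3 negative.
Hence Q is negative definite.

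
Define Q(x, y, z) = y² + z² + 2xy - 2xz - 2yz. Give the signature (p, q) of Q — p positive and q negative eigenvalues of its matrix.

The symmetric matrix is A = [[0, 1, -1], [1, 1, -1], [-1, -1, 1]].
By Sylvester's law of inertia any congruent diagonalization of A has 1 positive, 1 negative and 1 zero entries.

(1, 1)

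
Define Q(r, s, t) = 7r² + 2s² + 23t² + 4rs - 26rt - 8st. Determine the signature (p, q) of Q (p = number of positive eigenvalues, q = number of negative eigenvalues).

Write A = [[7, 2, -13], [2, 2, -4], [-13, -4, 23]].
Applying the same elementary operations to the rows and columns of A produces a congruent diagonal matrix with entries 7, 10/7, -6/5.
So there are 2 positive, 1 negative pivots.

(2, 1)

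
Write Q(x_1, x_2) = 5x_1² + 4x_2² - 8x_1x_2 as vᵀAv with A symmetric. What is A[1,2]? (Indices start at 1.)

The coefficient of x_1·x_2 in Q is -8. For a symmetric A this equals A[1,2] + A[2,1] = 2·A[1,2].
So A[1,2] = -8/2 = -4.

-4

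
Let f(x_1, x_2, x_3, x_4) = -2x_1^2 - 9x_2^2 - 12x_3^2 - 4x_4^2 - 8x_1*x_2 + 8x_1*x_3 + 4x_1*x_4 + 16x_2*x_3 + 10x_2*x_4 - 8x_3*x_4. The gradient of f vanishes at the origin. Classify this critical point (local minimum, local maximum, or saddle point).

The Hessian at the origin is H = [[-4, -8, 8, 4], [-8, -18, 16, 10], [8, 16, -24, -8], [4, 10, -8, -8]].
Congruent diagonalization of H (simultaneous row and column reduction) yields pivots -4, -2, -8, -2.
Counting signs: 4 negative.
H is negative definite, so the origin is a strict local maximum.

local maximum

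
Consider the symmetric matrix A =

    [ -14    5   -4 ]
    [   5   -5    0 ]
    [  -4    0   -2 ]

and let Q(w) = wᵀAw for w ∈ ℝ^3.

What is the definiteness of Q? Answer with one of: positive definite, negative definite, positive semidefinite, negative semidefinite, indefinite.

Row-reducing A symmetrically gives the diagonal entries -14, -45/14, -2/9.
That gives 3 negative pivots.
Hence Q is negative definite.

negative definite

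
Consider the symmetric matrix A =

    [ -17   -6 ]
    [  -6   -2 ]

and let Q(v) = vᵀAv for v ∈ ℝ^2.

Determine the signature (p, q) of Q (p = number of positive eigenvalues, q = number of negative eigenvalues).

Row-reducing A symmetrically gives the diagonal entries -17, 2/17.
Counting signs: 1 positive, 1 negative.

(1, 1)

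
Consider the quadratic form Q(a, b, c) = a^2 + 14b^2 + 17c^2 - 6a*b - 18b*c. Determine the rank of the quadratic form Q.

The symmetric matrix is A = [[1, -3, 0], [-3, 14, -9], [0, -9, 17]].
An LDLᵀ factorisation of A has diagonal entries 1, 5, 4/5.
That gives 3 positive pivots.
The rank is the number of nonzero pivots: 3.

3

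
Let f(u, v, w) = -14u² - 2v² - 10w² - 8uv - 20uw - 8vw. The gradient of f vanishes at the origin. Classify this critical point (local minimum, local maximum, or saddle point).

The Hessian at the origin is H = [[-28, -8, -20], [-8, -4, -8], [-20, -8, -20]].
Symmetric row and column elimination reduces H to a congruent diagonal form with pivots -28, -12/7, -8/3.
Counting signs: 3 negative.
H is negative definite, so the origin is a strict local maximum.

local maximum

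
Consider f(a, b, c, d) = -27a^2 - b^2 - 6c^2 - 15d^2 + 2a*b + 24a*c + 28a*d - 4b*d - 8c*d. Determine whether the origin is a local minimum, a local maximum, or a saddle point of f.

The Hessian at the origin is H = [[-54, 2, 24, 28], [2, -2, 0, -4], [24, 0, -12, -8], [28, -4, -8, -30]].
Symmetric row and column elimination reduces H to a congruent diagonal form with pivots -54, -52/27, -12/13, -2/3.
So there are 4 negative pivots.
H is negative definite, so the origin is a strict local maximum.

local maximum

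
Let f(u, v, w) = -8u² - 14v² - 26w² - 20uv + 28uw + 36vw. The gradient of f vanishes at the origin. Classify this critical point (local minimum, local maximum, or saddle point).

The Hessian at the origin is H = [[-16, -20, 28], [-20, -28, 36], [28, 36, -52]].
Symmetric row and column elimination reduces H to a congruent diagonal form with pivots -16, -3, -8/3.
Counting signs: 3 negative.
H is negative definite, so the origin is a strict local maximum.

local maximum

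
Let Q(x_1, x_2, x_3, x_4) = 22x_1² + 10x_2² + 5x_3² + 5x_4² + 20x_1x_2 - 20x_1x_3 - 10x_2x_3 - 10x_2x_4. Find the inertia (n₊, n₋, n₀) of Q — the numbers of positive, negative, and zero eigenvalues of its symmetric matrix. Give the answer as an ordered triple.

The associated matrix is A = [[22, 10, -10, 0], [10, 10, -5, -5], [-10, -5, 5, 0], [0, -5, 0, 5]].
Symmetric row and column elimination reduces A to a congruent diagonal form with pivots 22, 60/11, 5/12, 0.
That gives 3 positive, 1 zero pivots.

(3, 0, 1)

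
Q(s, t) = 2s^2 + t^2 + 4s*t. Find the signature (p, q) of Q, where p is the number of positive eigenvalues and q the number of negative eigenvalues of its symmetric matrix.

Write A = [[2, 2], [2, 1]].
An LDLᵀ factorisation of A has diagonal entries 2, -1.
Counting signs: 1 positive, 1 negative.

(1, 1)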